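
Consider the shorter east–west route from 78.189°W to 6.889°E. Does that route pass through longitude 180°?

Signed shortest Δλ = ((6.889 − -78.189 + 180) mod 360) − 180 = 85.078°.
Going east by 85.078° from -78.189° reaches +6.889° without touching 180°.

No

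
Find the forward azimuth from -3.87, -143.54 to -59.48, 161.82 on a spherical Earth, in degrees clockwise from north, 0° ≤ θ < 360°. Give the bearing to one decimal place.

Δλ = 161.82 − -143.54 = 305.36°; wrapped into (−180°, 180°]: -54.64°.
θ = atan2( sin Δλ · cos φ₂ , cos φ₁ · sin φ₂ − sin φ₁ · cos φ₂ · cos Δλ )
  = atan2(-0.41416, -0.83965) = -153.745° → normalised to [0°, 360°): 206.255°.

206.3°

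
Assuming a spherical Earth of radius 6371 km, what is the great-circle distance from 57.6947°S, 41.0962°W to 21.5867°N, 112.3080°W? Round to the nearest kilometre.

Δλ = -112.3080 − -41.0962 = -71.2118°.
Δφ = 21.5867 − -57.6947 = 79.2814°.
a = sin²(Δφ/2) + cos φ₁ · cos φ₂ · sin²(Δλ/2) = 0.575455.
c = 2·atan2(√a, √(1−a)) = 1.72228 rad → d = 6371·c ≈ 10972.67 km.

10973 km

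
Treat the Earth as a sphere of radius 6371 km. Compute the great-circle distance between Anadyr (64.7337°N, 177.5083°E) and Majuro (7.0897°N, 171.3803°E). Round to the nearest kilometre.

Δλ = 171.3803 − 177.5083 = -6.1280°.
Δφ = 7.0897 − 64.7337 = -57.6440°.
a = sin²(Δφ/2) + cos φ₁ · cos φ₂ · sin²(Δλ/2) = 0.233621.
c = 2·atan2(√a, √(1−a)) = 1.00894 rad → d = 6371·c ≈ 6427.96 km.

6428 km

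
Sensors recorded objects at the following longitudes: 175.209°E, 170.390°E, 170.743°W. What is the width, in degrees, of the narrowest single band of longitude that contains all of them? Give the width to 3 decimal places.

18.867°

Sort the longitudes: -170.743°, +170.390°, +175.209°.
Eastward gaps between consecutive values (wrapping around): 341.133°, 4.819°, 14.048°.
Largest gap = 341.133° ⇒ minimal covering band is its complement: 360° − 341.133° = 18.867°.
Band runs from +170.390° eastward to -170.743°, crossing the antimeridian.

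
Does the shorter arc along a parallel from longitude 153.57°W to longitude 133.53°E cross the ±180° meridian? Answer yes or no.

Yes

Naïve |133.53 − -153.57| = 287.1° > 180°, so the shorter arc goes the other way round — across 180°.
Signed shortest Δλ = ((133.53 − -153.57 + 180) mod 360) − 180 = -72.9°.
Going west by 72.9° from -153.57° passes through 180° before reaching +133.53°.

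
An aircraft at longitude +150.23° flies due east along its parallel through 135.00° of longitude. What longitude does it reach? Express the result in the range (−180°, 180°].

Start at +150.23°; shift +135.00° → +285.23°.
+285.23° lies outside (−180°, 180°]; subtract 360° → -74.77°.

-74.77°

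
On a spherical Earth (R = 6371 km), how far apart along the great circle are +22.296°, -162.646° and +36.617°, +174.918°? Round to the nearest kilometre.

2682 km

Δλ = 174.918 − -162.646 = 337.564°; wrapped into (−180°, 180°]: -22.436°.
Δφ = 36.617 − 22.296 = 14.321°.
a = sin²(Δφ/2) + cos φ₁ · cos φ₂ · sin²(Δλ/2) = 0.043644.
c = 2·atan2(√a, √(1−a)) = 0.42092 rad → d = 6371·c ≈ 2681.69 km.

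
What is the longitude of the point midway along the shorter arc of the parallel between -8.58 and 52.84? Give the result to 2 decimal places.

Signed shortest Δλ from -8.58° to +52.84° is +61.42°.
Midpoint longitude = -8.58° + (+61.42°)/2 = -8.58° + 30.71° = +22.13°.

+22.13°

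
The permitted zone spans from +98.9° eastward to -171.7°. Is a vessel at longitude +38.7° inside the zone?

No

Band width going east from +98.9° to -171.7°: ((-171.7 − 98.9) mod 360) = 89.4°.
Offset of +38.7° east of the west edge: ((38.7 − 98.9) mod 360) = 299.8°.
299.8° > 89.4° ⇒ outside.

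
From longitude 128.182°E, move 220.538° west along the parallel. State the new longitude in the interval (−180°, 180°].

92.356°W

Start at +128.182°; shift −220.538° → -92.356°.
-92.356° already lies in (−180°, 180°].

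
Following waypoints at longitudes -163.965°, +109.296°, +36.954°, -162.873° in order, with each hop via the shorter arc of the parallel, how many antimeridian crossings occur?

2

Leg 1: -163.965° → +109.296°, shortest Δλ = -86.739° (west) — crosses 180°.
Leg 2: +109.296° → +36.954°, shortest Δλ = -72.342° (west) — does not cross 180°.
Leg 3: +36.954° → -162.873°, shortest Δλ = 160.173° (east) — crosses 180°.
Total crossings: 2.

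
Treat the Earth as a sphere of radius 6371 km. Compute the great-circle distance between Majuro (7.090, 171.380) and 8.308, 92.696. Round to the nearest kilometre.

Δλ = 92.696 − 171.380 = -78.684°.
Δφ = 8.308 − 7.090 = 1.218°.
a = sin²(Δφ/2) + cos φ₁ · cos φ₂ · sin²(Δλ/2) = 0.394745.
c = 2·atan2(√a, √(1−a)) = 1.35870 rad → d = 6371·c ≈ 8656.27 km.

8656 km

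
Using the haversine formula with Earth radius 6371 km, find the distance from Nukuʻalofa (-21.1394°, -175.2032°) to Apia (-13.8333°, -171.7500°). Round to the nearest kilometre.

Δλ = -171.7500 − -175.2032 = 3.4532°.
Δφ = -13.8333 − -21.1394 = 7.3061°.
a = sin²(Δφ/2) + cos φ₁ · cos φ₂ · sin²(Δλ/2) = 0.004882.
c = 2·atan2(√a, √(1−a)) = 0.13985 rad → d = 6371·c ≈ 891.00 km.

891 km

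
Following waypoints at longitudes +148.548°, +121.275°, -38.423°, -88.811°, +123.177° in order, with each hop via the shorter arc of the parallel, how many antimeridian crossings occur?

1

Leg 1: +148.548° → +121.275°, shortest Δλ = -27.273° (west) — does not cross 180°.
Leg 2: +121.275° → -38.423°, shortest Δλ = -159.698° (west) — does not cross 180°.
Leg 3: -38.423° → -88.811°, shortest Δλ = -50.388° (west) — does not cross 180°.
Leg 4: -88.811° → +123.177°, shortest Δλ = -148.012° (west) — crosses 180°.
Total crossings: 1.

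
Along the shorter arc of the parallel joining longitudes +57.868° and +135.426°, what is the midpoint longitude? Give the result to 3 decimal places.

Signed shortest Δλ from +57.868° to +135.426° is +77.558°.
Midpoint longitude = +57.868° + (+77.558°)/2 = +57.868° + 38.779° = +96.647°.

+96.647°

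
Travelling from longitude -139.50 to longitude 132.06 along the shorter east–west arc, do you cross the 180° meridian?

Naïve |132.06 − -139.50| = 271.56° > 180°, so the shorter arc goes the other way round — across 180°.
Signed shortest Δλ = ((132.06 − -139.50 + 180) mod 360) − 180 = -88.44°.
Going west by 88.44° from -139.50° passes through 180° before reaching +132.06°.

Yes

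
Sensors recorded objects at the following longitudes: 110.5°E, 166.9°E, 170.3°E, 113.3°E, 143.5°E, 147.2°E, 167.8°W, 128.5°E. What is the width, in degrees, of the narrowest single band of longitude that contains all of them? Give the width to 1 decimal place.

Sort the longitudes: -167.8°, +110.5°, +113.3°, +128.5°, +143.5°, +147.2°, +166.9°, +170.3°.
Eastward gaps between consecutive values (wrapping around): 278.3°, 2.8°, 15.2°, 15.0°, 3.7°, 19.7°, 3.4°, 21.9°.
Largest gap = 278.3° ⇒ minimal covering band is its complement: 360° − 278.3° = 81.7°.
Band runs from +110.5° eastward to -167.8°, crossing the antimeridian.

81.7°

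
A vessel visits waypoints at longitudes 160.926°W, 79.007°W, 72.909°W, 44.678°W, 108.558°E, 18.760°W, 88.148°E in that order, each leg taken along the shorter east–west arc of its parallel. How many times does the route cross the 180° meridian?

0

Leg 1: -160.926° → -79.007°, shortest Δλ = 81.919° (east) — does not cross 180°.
Leg 2: -79.007° → -72.909°, shortest Δλ = 6.098° (east) — does not cross 180°.
Leg 3: -72.909° → -44.678°, shortest Δλ = 28.231° (east) — does not cross 180°.
Leg 4: -44.678° → +108.558°, shortest Δλ = 153.236° (east) — does not cross 180°.
Leg 5: +108.558° → -18.760°, shortest Δλ = -127.318° (west) — does not cross 180°.
Leg 6: -18.760° → +88.148°, shortest Δλ = 106.908° (east) — does not cross 180°.
Total crossings: 0.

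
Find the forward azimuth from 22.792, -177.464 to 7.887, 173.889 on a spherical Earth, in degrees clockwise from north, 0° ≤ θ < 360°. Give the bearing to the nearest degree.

210°

Δλ = 173.889 − -177.464 = 351.353°; wrapped into (−180°, 180°]: -8.647°.
θ = atan2( sin Δλ · cos φ₂ , cos φ₁ · sin φ₂ − sin φ₁ · cos φ₂ · cos Δλ )
  = atan2(-0.14892, -0.25286) = -149.503° → normalised to [0°, 360°): 210.497°.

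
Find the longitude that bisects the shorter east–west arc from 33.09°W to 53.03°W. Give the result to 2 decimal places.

43.06°W

Signed shortest Δλ from -33.09° to -53.03° is -19.94°.
Midpoint longitude = -33.09° + (-19.94°)/2 = -33.09° − 9.97° = -43.06°.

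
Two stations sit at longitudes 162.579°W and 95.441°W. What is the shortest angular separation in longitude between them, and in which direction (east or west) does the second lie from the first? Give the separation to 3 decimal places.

67.138° east

Raw difference: -95.441 − -162.579 = 67.138°.
Normalise into (−180°, 180°]: 67.138° stays 67.138°.
Positive ⇒ the second point lies to the east; separation 67.138°.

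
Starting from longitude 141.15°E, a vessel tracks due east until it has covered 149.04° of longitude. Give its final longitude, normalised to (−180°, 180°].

Start at +141.15°; shift +149.04° → +290.19°.
+290.19° lies outside (−180°, 180°]; subtract 360° → -69.81°.

69.81°W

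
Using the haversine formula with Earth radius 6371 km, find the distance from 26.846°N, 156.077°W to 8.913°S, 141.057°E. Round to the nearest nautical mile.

Δλ = 141.057 − -156.077 = 297.134°; wrapped into (−180°, 180°]: -62.866°.
Δφ = -8.913 − 26.846 = -35.759°.
a = sin²(Δφ/2) + cos φ₁ · cos φ₂ · sin²(Δλ/2) = 0.333981.
c = 2·atan2(√a, √(1−a)) = 1.23233 rad → d = 6371·c ≈ 7851.19 km ≈ 4239.31 nmi.

4239 nmi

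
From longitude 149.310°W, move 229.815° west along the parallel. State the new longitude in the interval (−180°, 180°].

19.125°W

Start at -149.310°; shift −229.815° → -379.125°.
-379.125° lies outside (−180°, 180°]; add 360° → -19.125°.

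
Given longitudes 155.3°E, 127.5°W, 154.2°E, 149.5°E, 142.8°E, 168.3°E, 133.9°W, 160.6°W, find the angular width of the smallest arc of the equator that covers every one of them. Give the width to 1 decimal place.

89.7°

Sort the longitudes: -160.6°, -133.9°, -127.5°, +142.8°, +149.5°, +154.2°, +155.3°, +168.3°.
Eastward gaps between consecutive values (wrapping around): 26.7°, 6.4°, 270.3°, 6.7°, 4.7°, 1.1°, 13.0°, 31.1°.
Largest gap = 270.3° ⇒ minimal covering band is its complement: 360° − 270.3° = 89.7°.
Band runs from +142.8° eastward to -127.5°, crossing the antimeridian.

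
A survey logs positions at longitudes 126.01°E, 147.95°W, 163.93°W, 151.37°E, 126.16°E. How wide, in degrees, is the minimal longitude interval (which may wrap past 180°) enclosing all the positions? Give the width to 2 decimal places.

86.04°

Sort the longitudes: -163.93°, -147.95°, +126.01°, +126.16°, +151.37°.
Eastward gaps between consecutive values (wrapping around): 15.98°, 273.96°, 0.15°, 25.21°, 44.70°.
Largest gap = 273.96° ⇒ minimal covering band is its complement: 360° − 273.96° = 86.04°.
Band runs from +126.01° eastward to -147.95°, crossing the antimeridian.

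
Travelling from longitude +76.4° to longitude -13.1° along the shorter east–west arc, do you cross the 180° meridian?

No

Signed shortest Δλ = ((-13.1 − 76.4 + 180) mod 360) − 180 = -89.5°.
Going west by 89.5° from +76.4° reaches -13.1° without touching 180°.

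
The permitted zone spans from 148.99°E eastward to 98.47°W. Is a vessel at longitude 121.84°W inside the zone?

Band width going east from +148.99° to -98.47°: ((-98.47 − 148.99) mod 360) = 112.54°.
Offset of -121.84° east of the west edge: ((-121.84 − 148.99) mod 360) = 89.17°.
89.17° ≤ 112.54° ⇒ inside.

Yes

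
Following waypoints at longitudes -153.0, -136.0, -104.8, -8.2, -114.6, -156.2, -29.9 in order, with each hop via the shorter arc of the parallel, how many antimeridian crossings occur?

0

Leg 1: -153.0° → -136.0°, shortest Δλ = 17.0° (east) — does not cross 180°.
Leg 2: -136.0° → -104.8°, shortest Δλ = 31.2° (east) — does not cross 180°.
Leg 3: -104.8° → -8.2°, shortest Δλ = 96.6° (east) — does not cross 180°.
Leg 4: -8.2° → -114.6°, shortest Δλ = -106.4° (west) — does not cross 180°.
Leg 5: -114.6° → -156.2°, shortest Δλ = -41.6° (west) — does not cross 180°.
Leg 6: -156.2° → -29.9°, shortest Δλ = 126.3° (east) — does not cross 180°.
Total crossings: 0.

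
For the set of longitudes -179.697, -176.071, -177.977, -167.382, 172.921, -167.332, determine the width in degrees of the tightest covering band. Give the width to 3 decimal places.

19.747°

Sort the longitudes: -179.697°, -177.977°, -176.071°, -167.382°, -167.332°, +172.921°.
Eastward gaps between consecutive values (wrapping around): 1.720°, 1.906°, 8.689°, 0.050°, 340.253°, 7.382°.
Largest gap = 340.253° ⇒ minimal covering band is its complement: 360° − 340.253° = 19.747°.
Band runs from +172.921° eastward to -167.332°, crossing the antimeridian.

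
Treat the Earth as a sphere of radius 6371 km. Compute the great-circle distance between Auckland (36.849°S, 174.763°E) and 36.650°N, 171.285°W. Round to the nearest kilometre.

8298 km

Δλ = -171.285 − 174.763 = -346.048°; wrapped into (−180°, 180°]: 13.952°.
Δφ = 36.650 − -36.849 = 73.499°.
a = sin²(Δφ/2) + cos φ₁ · cos φ₂ · sin²(Δλ/2) = 0.367454.
c = 2·atan2(√a, √(1−a)) = 1.30250 rad → d = 6371·c ≈ 8298.21 km.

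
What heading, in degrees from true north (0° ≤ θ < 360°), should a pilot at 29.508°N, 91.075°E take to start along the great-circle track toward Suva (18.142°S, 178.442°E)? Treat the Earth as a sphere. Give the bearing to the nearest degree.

107°

Δλ = 178.442 − 91.075 = 87.367°.
θ = atan2( sin Δλ · cos φ₂ , cos φ₁ · sin φ₂ − sin φ₁ · cos φ₂ · cos Δλ )
  = atan2(0.94928, -0.29249) = 107.125° → normalised to [0°, 360°): 107.125°.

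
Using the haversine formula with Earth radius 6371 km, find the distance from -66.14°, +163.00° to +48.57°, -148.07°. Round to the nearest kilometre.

Δλ = -148.07 − 163.00 = -311.07°; wrapped into (−180°, 180°]: 48.93°.
Δφ = 48.57 − -66.14 = 114.71°.
a = sin²(Δφ/2) + cos φ₁ · cos φ₂ · sin²(Δλ/2) = 0.754919.
c = 2·atan2(√a, √(1−a)) = 2.10579 rad → d = 6371·c ≈ 13416.01 km.

13416 km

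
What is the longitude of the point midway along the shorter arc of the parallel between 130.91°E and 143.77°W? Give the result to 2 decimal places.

173.57°E

Signed shortest Δλ from +130.91° to -143.77° is +85.32°.
Midpoint longitude = +130.91° + (+85.32°)/2 = +130.91° + 42.66° = +173.57°.
(The naïve average (+130.91 + -143.77)/2 = -6.43° is on the wrong side of the globe.)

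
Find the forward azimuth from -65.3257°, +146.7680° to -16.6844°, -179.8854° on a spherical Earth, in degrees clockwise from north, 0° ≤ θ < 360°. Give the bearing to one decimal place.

Δλ = -179.8854 − 146.7680 = -326.6534°; wrapped into (−180°, 180°]: 33.3466°.
θ = atan2( sin Δλ · cos φ₂ , cos φ₁ · sin φ₂ − sin φ₁ · cos φ₂ · cos Δλ )
  = atan2(0.52656, 0.60728) = 40.928° → normalised to [0°, 360°): 40.928°.

40.9°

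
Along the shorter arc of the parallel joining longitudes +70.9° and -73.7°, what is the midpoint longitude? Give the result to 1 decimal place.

-1.4°

Signed shortest Δλ from +70.9° to -73.7° is -144.6°.
Midpoint longitude = +70.9° + (-144.6°)/2 = +70.9° − 72.3° = -1.4°.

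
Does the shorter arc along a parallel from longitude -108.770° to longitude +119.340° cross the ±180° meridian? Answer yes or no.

Yes

Naïve |119.340 − -108.770| = 228.11° > 180°, so the shorter arc goes the other way round — across 180°.
Signed shortest Δλ = ((119.340 − -108.770 + 180) mod 360) − 180 = -131.89°.
Going west by 131.89° from -108.770° passes through 180° before reaching +119.340°.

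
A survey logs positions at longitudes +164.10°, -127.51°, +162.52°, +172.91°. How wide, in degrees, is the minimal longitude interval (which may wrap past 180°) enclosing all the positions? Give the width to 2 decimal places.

69.97°

Sort the longitudes: -127.51°, +162.52°, +164.10°, +172.91°.
Eastward gaps between consecutive values (wrapping around): 290.03°, 1.58°, 8.81°, 59.58°.
Largest gap = 290.03° ⇒ minimal covering band is its complement: 360° − 290.03° = 69.97°.
Band runs from +162.52° eastward to -127.51°, crossing the antimeridian.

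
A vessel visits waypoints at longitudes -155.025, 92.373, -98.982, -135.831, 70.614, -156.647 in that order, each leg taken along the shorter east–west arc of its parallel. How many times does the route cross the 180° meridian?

Leg 1: -155.025° → +92.373°, shortest Δλ = -112.602° (west) — crosses 180°.
Leg 2: +92.373° → -98.982°, shortest Δλ = 168.645° (east) — crosses 180°.
Leg 3: -98.982° → -135.831°, shortest Δλ = -36.849° (west) — does not cross 180°.
Leg 4: -135.831° → +70.614°, shortest Δλ = -153.555° (west) — crosses 180°.
Leg 5: +70.614° → -156.647°, shortest Δλ = 132.739° (east) — crosses 180°.
Total crossings: 4.

4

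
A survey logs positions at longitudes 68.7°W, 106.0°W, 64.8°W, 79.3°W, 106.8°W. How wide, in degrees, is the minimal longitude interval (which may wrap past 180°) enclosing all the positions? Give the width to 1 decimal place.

Sort the longitudes: -106.8°, -106.0°, -79.3°, -68.7°, -64.8°.
Eastward gaps between consecutive values (wrapping around): 0.8°, 26.7°, 10.6°, 3.9°, 318.0°.
Largest gap = 318.0° ⇒ minimal covering band is its complement: 360° − 318.0° = 42.0°.
Band runs from -106.8° eastward to -64.8°.

42.0°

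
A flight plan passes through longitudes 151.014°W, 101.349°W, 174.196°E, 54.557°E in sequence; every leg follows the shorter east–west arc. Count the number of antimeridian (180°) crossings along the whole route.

Leg 1: -151.014° → -101.349°, shortest Δλ = 49.665° (east) — does not cross 180°.
Leg 2: -101.349° → +174.196°, shortest Δλ = -84.455° (west) — crosses 180°.
Leg 3: +174.196° → +54.557°, shortest Δλ = -119.639° (west) — does not cross 180°.
Total crossings: 1.

1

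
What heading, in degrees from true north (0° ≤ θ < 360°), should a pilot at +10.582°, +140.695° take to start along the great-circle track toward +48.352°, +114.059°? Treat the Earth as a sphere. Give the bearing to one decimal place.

Δλ = 114.059 − 140.695 = -26.636°.
θ = atan2( sin Δλ · cos φ₂ , cos φ₁ · sin φ₂ − sin φ₁ · cos φ₂ · cos Δλ )
  = atan2(-0.29793, 0.62545) = -25.471° → normalised to [0°, 360°): 334.529°.

334.5°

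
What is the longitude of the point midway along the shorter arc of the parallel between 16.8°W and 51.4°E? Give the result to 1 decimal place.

Signed shortest Δλ from -16.8° to +51.4° is +68.2°.
Midpoint longitude = -16.8° + (+68.2°)/2 = -16.8° + 34.1° = +17.3°.

17.3°E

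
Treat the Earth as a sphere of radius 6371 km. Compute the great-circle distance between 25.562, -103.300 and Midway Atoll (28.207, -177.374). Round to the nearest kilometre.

Δλ = -177.374 − -103.300 = -74.074°.
Δφ = 28.207 − 25.562 = 2.645°.
a = sin²(Δφ/2) + cos φ₁ · cos φ₂ · sin²(Δλ/2) = 0.288956.
c = 2·atan2(√a, √(1−a)) = 1.13505 rad → d = 6371·c ≈ 7231.40 km.

7231 km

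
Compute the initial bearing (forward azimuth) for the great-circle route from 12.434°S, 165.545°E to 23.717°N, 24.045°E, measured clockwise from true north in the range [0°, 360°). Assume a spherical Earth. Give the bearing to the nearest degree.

Δλ = 24.045 − 165.545 = -141.500°.
θ = atan2( sin Δλ · cos φ₂ , cos φ₁ · sin φ₂ − sin φ₁ · cos φ₂ · cos Δλ )
  = atan2(-0.56994, 0.23851) = -67.292° → normalised to [0°, 360°): 292.708°.

293°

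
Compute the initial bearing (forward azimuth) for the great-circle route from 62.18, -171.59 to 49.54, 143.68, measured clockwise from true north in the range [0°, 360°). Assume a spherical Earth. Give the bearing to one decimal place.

Δλ = 143.68 − -171.59 = 315.27°; wrapped into (−180°, 180°]: -44.73°.
θ = atan2( sin Δλ · cos φ₂ , cos φ₁ · sin φ₂ − sin φ₁ · cos φ₂ · cos Δλ )
  = atan2(-0.45669, -0.05264) = -96.575° → normalised to [0°, 360°): 263.425°.

263.4°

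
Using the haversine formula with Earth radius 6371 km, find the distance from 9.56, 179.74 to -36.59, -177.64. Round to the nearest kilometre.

Δλ = -177.64 − 179.74 = -357.38°; wrapped into (−180°, 180°]: 2.62°.
Δφ = -36.59 − 9.56 = -46.15°.
a = sin²(Δφ/2) + cos φ₁ · cos φ₂ · sin²(Δλ/2) = 0.154027.
c = 2·atan2(√a, √(1−a)) = 0.80662 rad → d = 6371·c ≈ 5138.95 km.

5139 km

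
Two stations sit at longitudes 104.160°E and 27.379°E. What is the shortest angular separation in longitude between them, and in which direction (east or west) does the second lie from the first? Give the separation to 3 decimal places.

76.781° west

Raw difference: 27.379 − 104.160 = -76.781°.
Normalise into (−180°, 180°]: -76.781° stays -76.781°.
Negative ⇒ the second point lies to the west; separation 76.781°.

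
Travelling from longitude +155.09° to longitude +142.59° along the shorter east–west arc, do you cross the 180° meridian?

No

Signed shortest Δλ = ((142.59 − 155.09 + 180) mod 360) − 180 = -12.5°.
Going west by 12.5° from +155.09° reaches +142.59° without touching 180°.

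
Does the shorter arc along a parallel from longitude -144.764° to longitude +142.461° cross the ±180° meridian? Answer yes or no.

Yes

Naïve |142.461 − -144.764| = 287.225° > 180°, so the shorter arc goes the other way round — across 180°.
Signed shortest Δλ = ((142.461 − -144.764 + 180) mod 360) − 180 = -72.775°.
Going west by 72.775° from -144.764° passes through 180° before reaching +142.461°.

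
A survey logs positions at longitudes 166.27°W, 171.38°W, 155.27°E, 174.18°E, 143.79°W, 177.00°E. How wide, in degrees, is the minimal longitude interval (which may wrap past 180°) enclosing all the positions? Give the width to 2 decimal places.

60.94°

Sort the longitudes: -171.38°, -166.27°, -143.79°, +155.27°, +174.18°, +177.00°.
Eastward gaps between consecutive values (wrapping around): 5.11°, 22.48°, 299.06°, 18.91°, 2.82°, 11.62°.
Largest gap = 299.06° ⇒ minimal covering band is its complement: 360° − 299.06° = 60.94°.
Band runs from +155.27° eastward to -143.79°, crossing the antimeridian.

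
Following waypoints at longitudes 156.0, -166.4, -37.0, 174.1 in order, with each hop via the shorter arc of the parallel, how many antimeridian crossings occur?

2

Leg 1: +156.0° → -166.4°, shortest Δλ = 37.6° (east) — crosses 180°.
Leg 2: -166.4° → -37.0°, shortest Δλ = 129.4° (east) — does not cross 180°.
Leg 3: -37.0° → +174.1°, shortest Δλ = -148.9° (west) — crosses 180°.
Total crossings: 2.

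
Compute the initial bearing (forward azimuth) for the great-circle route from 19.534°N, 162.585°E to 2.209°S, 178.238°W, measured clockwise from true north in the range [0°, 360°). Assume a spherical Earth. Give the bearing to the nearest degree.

137°

Δλ = -178.238 − 162.585 = -340.823°; wrapped into (−180°, 180°]: 19.177°.
θ = atan2( sin Δλ · cos φ₂ , cos φ₁ · sin φ₂ − sin φ₁ · cos φ₂ · cos Δλ )
  = atan2(0.32824, -0.35190) = 136.992° → normalised to [0°, 360°): 136.992°.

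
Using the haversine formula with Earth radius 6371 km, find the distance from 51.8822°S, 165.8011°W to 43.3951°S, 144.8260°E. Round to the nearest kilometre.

3740 km

Δλ = 144.8260 − -165.8011 = 310.6271°; wrapped into (−180°, 180°]: -49.3729°.
Δφ = -43.3951 − -51.8822 = 8.4871°.
a = sin²(Δφ/2) + cos φ₁ · cos φ₂ · sin²(Δλ/2) = 0.083715.
c = 2·atan2(√a, √(1−a)) = 0.58707 rad → d = 6371·c ≈ 3740.20 km.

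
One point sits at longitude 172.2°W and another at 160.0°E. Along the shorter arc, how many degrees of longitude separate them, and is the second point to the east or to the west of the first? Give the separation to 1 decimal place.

Raw difference: 160.0 − -172.2 = 332.2°.
Normalise into (−180°, 180°]: 332.2° − 360° = -27.8°.
Negative ⇒ the second point lies to the west; separation 27.8°.

27.8° west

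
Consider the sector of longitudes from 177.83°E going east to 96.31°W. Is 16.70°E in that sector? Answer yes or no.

Band width going east from +177.83° to -96.31°: ((-96.31 − 177.83) mod 360) = 85.86°.
Offset of +16.70° east of the west edge: ((16.70 − 177.83) mod 360) = 198.87°.
198.87° > 85.86° ⇒ outside.

No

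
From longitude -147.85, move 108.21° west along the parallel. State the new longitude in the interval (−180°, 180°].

Start at -147.85°; shift −108.21° → -256.06°.
-256.06° lies outside (−180°, 180°]; add 360° → +103.94°.

+103.94°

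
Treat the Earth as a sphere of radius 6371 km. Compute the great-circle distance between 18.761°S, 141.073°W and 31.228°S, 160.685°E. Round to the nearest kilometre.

Δλ = 160.685 − -141.073 = 301.758°; wrapped into (−180°, 180°]: -58.242°.
Δφ = -31.228 − -18.761 = -12.467°.
a = sin²(Δφ/2) + cos φ₁ · cos φ₂ · sin²(Δλ/2) = 0.203549.
c = 2·atan2(√a, √(1−a)) = 0.93614 rad → d = 6371·c ≈ 5964.13 km.

5964 km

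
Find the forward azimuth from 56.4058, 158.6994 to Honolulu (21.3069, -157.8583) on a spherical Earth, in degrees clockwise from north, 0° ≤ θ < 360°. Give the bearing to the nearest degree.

Δλ = -157.8583 − 158.6994 = -316.5577°; wrapped into (−180°, 180°]: 43.4423°.
θ = atan2( sin Δλ · cos φ₂ , cos φ₁ · sin φ₂ − sin φ₁ · cos φ₂ · cos Δλ )
  = atan2(0.64062, -0.36241) = 119.497° → normalised to [0°, 360°): 119.497°.

119°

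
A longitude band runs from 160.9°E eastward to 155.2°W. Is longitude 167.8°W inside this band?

Band width going east from +160.9° to -155.2°: ((-155.2 − 160.9) mod 360) = 43.9°.
Offset of -167.8° east of the west edge: ((-167.8 − 160.9) mod 360) = 31.3°.
31.3° ≤ 43.9° ⇒ inside.

Yes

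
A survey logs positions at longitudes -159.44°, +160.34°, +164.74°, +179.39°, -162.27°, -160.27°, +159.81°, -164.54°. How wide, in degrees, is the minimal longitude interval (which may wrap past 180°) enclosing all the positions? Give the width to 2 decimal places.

Sort the longitudes: -164.54°, -162.27°, -160.27°, -159.44°, +159.81°, +160.34°, +164.74°, +179.39°.
Eastward gaps between consecutive values (wrapping around): 2.27°, 2.00°, 0.83°, 319.25°, 0.53°, 4.40°, 14.65°, 16.07°.
Largest gap = 319.25° ⇒ minimal covering band is its complement: 360° − 319.25° = 40.75°.
Band runs from +159.81° eastward to -159.44°, crossing the antimeridian.

40.75°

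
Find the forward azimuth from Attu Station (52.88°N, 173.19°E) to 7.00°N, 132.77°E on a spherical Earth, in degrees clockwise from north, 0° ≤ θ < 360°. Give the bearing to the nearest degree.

231°

Δλ = 132.77 − 173.19 = -40.42°.
θ = atan2( sin Δλ · cos φ₂ , cos φ₁ · sin φ₂ − sin φ₁ · cos φ₂ · cos Δλ )
  = atan2(-0.64355, -0.52898) = -129.419° → normalised to [0°, 360°): 230.581°.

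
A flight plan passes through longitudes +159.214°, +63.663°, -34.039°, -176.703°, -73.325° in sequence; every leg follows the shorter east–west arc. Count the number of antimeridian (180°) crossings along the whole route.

0

Leg 1: +159.214° → +63.663°, shortest Δλ = -95.551° (west) — does not cross 180°.
Leg 2: +63.663° → -34.039°, shortest Δλ = -97.702° (west) — does not cross 180°.
Leg 3: -34.039° → -176.703°, shortest Δλ = -142.664° (west) — does not cross 180°.
Leg 4: -176.703° → -73.325°, shortest Δλ = 103.378° (east) — does not cross 180°.
Total crossings: 0.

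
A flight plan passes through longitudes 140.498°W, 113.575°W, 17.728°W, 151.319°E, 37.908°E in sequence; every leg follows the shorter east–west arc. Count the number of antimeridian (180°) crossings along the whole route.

Leg 1: -140.498° → -113.575°, shortest Δλ = 26.923° (east) — does not cross 180°.
Leg 2: -113.575° → -17.728°, shortest Δλ = 95.847° (east) — does not cross 180°.
Leg 3: -17.728° → +151.319°, shortest Δλ = 169.047° (east) — does not cross 180°.
Leg 4: +151.319° → +37.908°, shortest Δλ = -113.411° (west) — does not cross 180°.
Total crossings: 0.

0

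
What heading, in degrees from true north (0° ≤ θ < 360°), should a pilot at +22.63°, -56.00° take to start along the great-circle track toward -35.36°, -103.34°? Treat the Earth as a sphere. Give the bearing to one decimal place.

218.8°

Δλ = -103.34 − -56.00 = -47.34°.
θ = atan2( sin Δλ · cos φ₂ , cos φ₁ · sin φ₂ − sin φ₁ · cos φ₂ · cos Δλ )
  = atan2(-0.59973, -0.74680) = -141.233° → normalised to [0°, 360°): 218.767°.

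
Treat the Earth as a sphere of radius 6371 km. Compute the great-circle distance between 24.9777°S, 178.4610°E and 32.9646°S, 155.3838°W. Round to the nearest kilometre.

Δλ = -155.3838 − 178.4610 = -333.8448°; wrapped into (−180°, 180°]: 26.1552°.
Δφ = -32.9646 − -24.9777 = -7.9869°.
a = sin²(Δφ/2) + cos φ₁ · cos φ₂ · sin²(Δλ/2) = 0.043788.
c = 2·atan2(√a, √(1−a)) = 0.42163 rad → d = 6371·c ≈ 2686.20 km.

2686 km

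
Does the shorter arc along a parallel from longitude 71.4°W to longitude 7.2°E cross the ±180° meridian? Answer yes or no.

Signed shortest Δλ = ((7.2 − -71.4 + 180) mod 360) − 180 = 78.6°.
Going east by 78.6° from -71.4° reaches +7.2° without touching 180°.

No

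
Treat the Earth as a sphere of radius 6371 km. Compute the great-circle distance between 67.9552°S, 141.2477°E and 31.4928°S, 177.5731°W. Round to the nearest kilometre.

Δλ = -177.5731 − 141.2477 = -318.8208°; wrapped into (−180°, 180°]: 41.1792°.
Δφ = -31.4928 − -67.9552 = 36.4624°.
a = sin²(Δφ/2) + cos φ₁ · cos φ₂ · sin²(Δλ/2) = 0.137458.
c = 2·atan2(√a, √(1−a)) = 0.75964 rad → d = 6371·c ≈ 4839.66 km.

4840 km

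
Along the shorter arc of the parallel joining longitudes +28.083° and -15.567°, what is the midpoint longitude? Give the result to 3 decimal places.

+6.258°

Signed shortest Δλ from +28.083° to -15.567° is -43.650°.
Midpoint longitude = +28.083° + (-43.650°)/2 = +28.083° − 21.825° = +6.258°.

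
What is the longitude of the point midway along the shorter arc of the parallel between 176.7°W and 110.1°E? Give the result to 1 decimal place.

Signed shortest Δλ from -176.7° to +110.1° is -73.2°.
Midpoint longitude = -176.7° + (-73.2°)/2 = -176.7° − 36.6° = -213.3°.
Normalise into (−180°, 180°]: +146.7°.
(The naïve average (-176.7 + +110.1)/2 = -33.3° is on the wrong side of the globe.)

146.7°E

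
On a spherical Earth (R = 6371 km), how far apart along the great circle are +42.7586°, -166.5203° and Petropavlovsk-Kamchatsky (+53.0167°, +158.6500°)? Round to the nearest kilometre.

Δλ = 158.6500 − -166.5203 = 325.1703°; wrapped into (−180°, 180°]: -34.8297°.
Δφ = 53.0167 − 42.7586 = 10.2581°.
a = sin²(Δφ/2) + cos φ₁ · cos φ₂ · sin²(Δλ/2) = 0.047556.
c = 2·atan2(√a, √(1−a)) = 0.43968 rad → d = 6371·c ≈ 2801.21 km.

2801 km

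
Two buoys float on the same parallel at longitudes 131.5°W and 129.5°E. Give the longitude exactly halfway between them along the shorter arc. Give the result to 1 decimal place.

179.0°E

Signed shortest Δλ from -131.5° to +129.5° is -99.0°.
Midpoint longitude = -131.5° + (-99.0°)/2 = -131.5° − 49.5° = -181.0°.
Normalise into (−180°, 180°]: +179.0°.
(The naïve average (-131.5 + +129.5)/2 = -1.0° is on the wrong side of the globe.)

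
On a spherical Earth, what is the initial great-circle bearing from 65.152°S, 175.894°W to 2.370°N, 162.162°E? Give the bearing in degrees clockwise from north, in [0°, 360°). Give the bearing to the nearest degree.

Δλ = 162.162 − -175.894 = 338.056°; wrapped into (−180°, 180°]: -21.944°.
θ = atan2( sin Δλ · cos φ₂ , cos φ₁ · sin φ₂ − sin φ₁ · cos φ₂ · cos Δλ )
  = atan2(-0.37338, 0.85834) = -23.509° → normalised to [0°, 360°): 336.491°.

336°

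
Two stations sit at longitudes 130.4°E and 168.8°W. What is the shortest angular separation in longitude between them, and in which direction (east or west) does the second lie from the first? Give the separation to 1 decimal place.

Raw difference: -168.8 − 130.4 = -299.2°.
Normalise into (−180°, 180°]: -299.2° + 360° = 60.8°.
Positive ⇒ the second point lies to the east; separation 60.8°.

60.8° east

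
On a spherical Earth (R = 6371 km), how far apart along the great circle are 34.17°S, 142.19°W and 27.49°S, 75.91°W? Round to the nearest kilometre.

6263 km

Δλ = -75.91 − -142.19 = 66.28°.
Δφ = -27.49 − -34.17 = 6.68°.
a = sin²(Δφ/2) + cos φ₁ · cos φ₂ · sin²(Δλ/2) = 0.222749.
c = 2·atan2(√a, √(1−a)) = 0.98303 rad → d = 6371·c ≈ 6262.90 km.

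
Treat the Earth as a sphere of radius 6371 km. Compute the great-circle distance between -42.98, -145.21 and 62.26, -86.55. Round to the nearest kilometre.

Δλ = -86.55 − -145.21 = 58.66°.
Δφ = 62.26 − -42.98 = 105.24°.
a = sin²(Δφ/2) + cos φ₁ · cos φ₂ · sin²(Δλ/2) = 0.713138.
c = 2·atan2(√a, √(1−a)) = 2.01117 rad → d = 6371·c ≈ 12813.16 km.

12813 km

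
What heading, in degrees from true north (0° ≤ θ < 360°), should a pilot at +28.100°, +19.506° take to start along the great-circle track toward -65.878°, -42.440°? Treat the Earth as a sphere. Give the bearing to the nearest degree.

Δλ = -42.440 − 19.506 = -61.946°.
θ = atan2( sin Δλ · cos φ₂ , cos φ₁ · sin φ₂ − sin φ₁ · cos φ₂ · cos Δλ )
  = atan2(-0.36066, -0.89563) = -158.066° → normalised to [0°, 360°): 201.934°.

202°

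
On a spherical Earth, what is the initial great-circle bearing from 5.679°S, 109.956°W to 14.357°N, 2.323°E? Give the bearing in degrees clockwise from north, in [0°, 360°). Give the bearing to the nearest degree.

77°

Δλ = 2.323 − -109.956 = 112.279°.
θ = atan2( sin Δλ · cos φ₂ , cos φ₁ · sin φ₂ − sin φ₁ · cos φ₂ · cos Δλ )
  = atan2(0.89645, 0.21040) = 76.791° → normalised to [0°, 360°): 76.791°.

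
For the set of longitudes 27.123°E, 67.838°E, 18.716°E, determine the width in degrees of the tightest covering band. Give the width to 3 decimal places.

Sort the longitudes: +18.716°, +27.123°, +67.838°.
Eastward gaps between consecutive values (wrapping around): 8.407°, 40.715°, 310.878°.
Largest gap = 310.878° ⇒ minimal covering band is its complement: 360° − 310.878° = 49.122°.
Band runs from +18.716° eastward to +67.838°.

49.122°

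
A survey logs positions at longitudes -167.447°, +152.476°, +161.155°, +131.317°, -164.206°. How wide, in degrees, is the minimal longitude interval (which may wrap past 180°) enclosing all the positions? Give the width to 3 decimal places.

Sort the longitudes: -167.447°, -164.206°, +131.317°, +152.476°, +161.155°.
Eastward gaps between consecutive values (wrapping around): 3.241°, 295.523°, 21.159°, 8.679°, 31.398°.
Largest gap = 295.523° ⇒ minimal covering band is its complement: 360° − 295.523° = 64.477°.
Band runs from +131.317° eastward to -164.206°, crossing the antimeridian.

64.477°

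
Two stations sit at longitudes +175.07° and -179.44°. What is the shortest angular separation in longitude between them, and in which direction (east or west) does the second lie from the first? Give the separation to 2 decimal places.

Raw difference: -179.44 − 175.07 = -354.51°.
Normalise into (−180°, 180°]: -354.51° + 360° = 5.49°.
Positive ⇒ the second point lies to the east; separation 5.49°.

5.49° east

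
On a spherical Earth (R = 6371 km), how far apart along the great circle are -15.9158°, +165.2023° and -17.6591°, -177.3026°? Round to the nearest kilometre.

Δλ = -177.3026 − 165.2023 = -342.5049°; wrapped into (−180°, 180°]: 17.4951°.
Δφ = -17.6591 − -15.9158 = -1.7433°.
a = sin²(Δφ/2) + cos φ₁ · cos φ₂ · sin²(Δλ/2) = 0.021425.
c = 2·atan2(√a, √(1−a)) = 0.29380 rad → d = 6371·c ≈ 1871.82 km.

1872 km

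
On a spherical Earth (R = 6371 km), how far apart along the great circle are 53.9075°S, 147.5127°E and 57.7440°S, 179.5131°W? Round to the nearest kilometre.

2081 km

Δλ = -179.5131 − 147.5127 = -327.0258°; wrapped into (−180°, 180°]: 32.9742°.
Δφ = -57.7440 − -53.9075 = -3.8365°.
a = sin²(Δφ/2) + cos φ₁ · cos φ₂ · sin²(Δλ/2) = 0.026443.
c = 2·atan2(√a, √(1−a)) = 0.32668 rad → d = 6371·c ≈ 2081.25 km.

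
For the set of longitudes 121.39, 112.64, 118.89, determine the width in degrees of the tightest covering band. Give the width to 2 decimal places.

Sort the longitudes: +112.64°, +118.89°, +121.39°.
Eastward gaps between consecutive values (wrapping around): 6.25°, 2.50°, 351.25°.
Largest gap = 351.25° ⇒ minimal covering band is its complement: 360° − 351.25° = 8.75°.
Band runs from +112.64° eastward to +121.39°.

8.75°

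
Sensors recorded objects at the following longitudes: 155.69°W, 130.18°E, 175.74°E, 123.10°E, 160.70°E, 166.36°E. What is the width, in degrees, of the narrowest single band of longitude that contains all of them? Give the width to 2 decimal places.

Sort the longitudes: -155.69°, +123.10°, +130.18°, +160.70°, +166.36°, +175.74°.
Eastward gaps between consecutive values (wrapping around): 278.79°, 7.08°, 30.52°, 5.66°, 9.38°, 28.57°.
Largest gap = 278.79° ⇒ minimal covering band is its complement: 360° − 278.79° = 81.21°.
Band runs from +123.10° eastward to -155.69°, crossing the antimeridian.

81.21°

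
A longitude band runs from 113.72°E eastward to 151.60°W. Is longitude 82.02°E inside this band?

Band width going east from +113.72° to -151.60°: ((-151.60 − 113.72) mod 360) = 94.68°.
Offset of +82.02° east of the west edge: ((82.02 − 113.72) mod 360) = 328.30°.
328.30° > 94.68° ⇒ outside.

No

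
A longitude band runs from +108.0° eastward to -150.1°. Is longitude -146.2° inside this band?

No

Band width going east from +108.0° to -150.1°: ((-150.1 − 108.0) mod 360) = 101.9°.
Offset of -146.2° east of the west edge: ((-146.2 − 108.0) mod 360) = 105.8°.
105.8° > 101.9° ⇒ outside.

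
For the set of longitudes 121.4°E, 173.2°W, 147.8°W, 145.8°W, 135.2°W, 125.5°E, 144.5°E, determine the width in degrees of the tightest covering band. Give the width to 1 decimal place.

103.4°

Sort the longitudes: -173.2°, -147.8°, -145.8°, -135.2°, +121.4°, +125.5°, +144.5°.
Eastward gaps between consecutive values (wrapping around): 25.4°, 2.0°, 10.6°, 256.6°, 4.1°, 19.0°, 42.3°.
Largest gap = 256.6° ⇒ minimal covering band is its complement: 360° − 256.6° = 103.4°.
Band runs from +121.4° eastward to -135.2°, crossing the antimeridian.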